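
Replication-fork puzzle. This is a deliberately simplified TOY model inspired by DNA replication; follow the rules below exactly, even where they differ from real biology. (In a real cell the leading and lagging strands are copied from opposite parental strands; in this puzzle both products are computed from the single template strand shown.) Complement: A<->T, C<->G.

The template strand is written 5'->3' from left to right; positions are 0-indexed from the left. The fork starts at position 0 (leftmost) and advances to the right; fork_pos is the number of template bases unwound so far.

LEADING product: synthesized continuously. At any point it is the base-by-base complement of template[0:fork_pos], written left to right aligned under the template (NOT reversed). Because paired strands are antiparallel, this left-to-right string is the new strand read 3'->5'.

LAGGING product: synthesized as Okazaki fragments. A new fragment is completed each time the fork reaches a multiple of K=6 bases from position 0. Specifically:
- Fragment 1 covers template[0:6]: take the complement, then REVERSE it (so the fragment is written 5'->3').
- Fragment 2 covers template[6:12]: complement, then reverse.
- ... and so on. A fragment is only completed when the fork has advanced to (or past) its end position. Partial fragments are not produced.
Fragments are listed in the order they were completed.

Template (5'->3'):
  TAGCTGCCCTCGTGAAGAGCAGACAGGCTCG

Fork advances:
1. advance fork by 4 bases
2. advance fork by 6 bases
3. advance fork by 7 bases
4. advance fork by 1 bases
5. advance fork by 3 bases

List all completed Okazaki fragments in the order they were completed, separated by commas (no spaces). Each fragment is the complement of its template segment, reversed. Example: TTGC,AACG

Step 1: advance 4 -> fork_pos = 0 + 4 = 4. Next multiple of 6 is 6 (not reached); still 0 fragment(s).
Step 2: advance 6 -> fork_pos = 4 + 6 = 10. Reached multiple(s) of 6: 6 -> fragment 1 completed (1 total).
Step 3: advance 7 -> fork_pos = 10 + 7 = 17. Reached multiple(s) of 6: 12 -> fragment 2 completed (2 total).
Step 4: advance 1 -> fork_pos = 17 + 1 = 18. Reached multiple(s) of 6: 18 -> fragment 3 completed (3 total).
Step 5: advance 3 -> fork_pos = 18 + 3 = 21. Next multiple of 6 is 24 (not reached); still 3 fragment(s).
Final fork_pos = 21, so 3 fragment(s) are complete. Build each: template segment -> complement -> reverse.
Fragment 1: template[0:6] = TAGCTG -> complement ATCGAC -> reversed CAGCTA
Fragment 2: template[6:12] = CCCTCG -> complement GGGAGC -> reversed CGAGGG
Fragment 3: template[12:18] = TGAAGA -> complement ACTTCT -> reversed TCTTCA

Answer: CAGCTA,CGAGGG,TCTTCA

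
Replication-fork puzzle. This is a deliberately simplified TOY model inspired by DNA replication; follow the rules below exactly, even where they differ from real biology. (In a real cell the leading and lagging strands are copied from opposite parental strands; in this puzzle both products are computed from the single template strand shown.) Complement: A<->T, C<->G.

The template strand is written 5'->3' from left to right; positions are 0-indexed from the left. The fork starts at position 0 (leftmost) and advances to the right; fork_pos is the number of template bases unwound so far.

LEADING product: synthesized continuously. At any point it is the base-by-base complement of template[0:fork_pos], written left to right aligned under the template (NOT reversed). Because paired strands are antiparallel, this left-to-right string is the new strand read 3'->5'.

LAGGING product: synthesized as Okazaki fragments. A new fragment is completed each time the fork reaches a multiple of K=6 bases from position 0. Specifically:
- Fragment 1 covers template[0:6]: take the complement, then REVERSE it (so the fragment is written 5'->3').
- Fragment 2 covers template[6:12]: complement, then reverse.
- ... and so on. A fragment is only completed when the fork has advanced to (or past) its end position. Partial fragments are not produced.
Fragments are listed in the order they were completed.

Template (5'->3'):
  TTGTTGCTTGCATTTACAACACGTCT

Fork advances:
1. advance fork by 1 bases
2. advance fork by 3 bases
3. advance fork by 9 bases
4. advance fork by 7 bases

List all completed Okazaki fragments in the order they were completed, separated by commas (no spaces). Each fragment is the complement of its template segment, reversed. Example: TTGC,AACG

Answer: CAACAA,TGCAAG,TGTAAA

Derivation:
Step 1: advance 1 -> fork_pos = 0 + 1 = 1. Next multiple of 6 is 6 (not reached); still 0 fragment(s).
Step 2: advance 3 -> fork_pos = 1 + 3 = 4. Next multiple of 6 is 6 (not reached); still 0 fragment(s).
Step 3: advance 9 -> fork_pos = 4 + 9 = 13. Reached multiple(s) of 6: 6, 12 -> fragments 1-2 completed (2 total).
Step 4: advance 7 -> fork_pos = 13 + 7 = 20. Reached multiple(s) of 6: 18 -> fragment 3 completed (3 total).
Final fork_pos = 20, so 3 fragment(s) are complete. Build each: template segment -> complement -> reverse.
Fragment 1: template[0:6] = TTGTTG -> complement AACAAC -> reversed CAACAA
Fragment 2: template[6:12] = CTTGCA -> complement GAACGT -> reversed TGCAAG
Fragment 3: template[12:18] = TTTACA -> complement AAATGT -> reversed TGTAAA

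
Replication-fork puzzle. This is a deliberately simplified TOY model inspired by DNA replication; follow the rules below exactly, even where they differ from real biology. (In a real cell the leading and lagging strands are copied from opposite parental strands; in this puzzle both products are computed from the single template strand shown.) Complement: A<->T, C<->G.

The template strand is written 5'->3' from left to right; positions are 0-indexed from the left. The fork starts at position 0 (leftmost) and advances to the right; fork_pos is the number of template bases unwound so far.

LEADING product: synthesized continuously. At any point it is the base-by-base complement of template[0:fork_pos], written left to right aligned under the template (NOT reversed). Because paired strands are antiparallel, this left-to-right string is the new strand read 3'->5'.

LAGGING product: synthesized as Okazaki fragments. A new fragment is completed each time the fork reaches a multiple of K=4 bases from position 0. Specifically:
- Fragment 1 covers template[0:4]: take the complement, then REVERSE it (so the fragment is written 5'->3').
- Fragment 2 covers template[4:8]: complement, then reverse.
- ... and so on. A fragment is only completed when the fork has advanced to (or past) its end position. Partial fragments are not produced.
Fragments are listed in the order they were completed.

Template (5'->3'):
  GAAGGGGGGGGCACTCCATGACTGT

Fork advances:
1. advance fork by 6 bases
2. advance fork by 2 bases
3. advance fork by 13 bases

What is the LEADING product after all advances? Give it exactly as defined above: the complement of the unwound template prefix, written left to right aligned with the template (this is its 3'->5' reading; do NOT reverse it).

Step 1: advance 6 -> fork_pos = 0 + 6 = 6.
Step 2: advance 2 -> fork_pos = 6 + 2 = 8.
Step 3: advance 13 -> fork_pos = 8 + 13 = 21.
Unwound prefix: template[0:21] = GAAGGGGGGGGCACTCCATGA
Complement it base by base (A<->T, C<->G), keeping left-to-right order:
  [0:5] GAAGG -> CTTCC
  [5:10] GGGGG -> CCCCC
  [10:15] GCACT -> CGTGA
  [15:20] CCATG -> GGTAC
  [20:21] A -> T
Concatenate: CTTCCCCCCCCGTGAGGTACT (length 21; written aligned with the template, i.e. 3'->5').

Answer: CTTCCCCCCCCGTGAGGTACT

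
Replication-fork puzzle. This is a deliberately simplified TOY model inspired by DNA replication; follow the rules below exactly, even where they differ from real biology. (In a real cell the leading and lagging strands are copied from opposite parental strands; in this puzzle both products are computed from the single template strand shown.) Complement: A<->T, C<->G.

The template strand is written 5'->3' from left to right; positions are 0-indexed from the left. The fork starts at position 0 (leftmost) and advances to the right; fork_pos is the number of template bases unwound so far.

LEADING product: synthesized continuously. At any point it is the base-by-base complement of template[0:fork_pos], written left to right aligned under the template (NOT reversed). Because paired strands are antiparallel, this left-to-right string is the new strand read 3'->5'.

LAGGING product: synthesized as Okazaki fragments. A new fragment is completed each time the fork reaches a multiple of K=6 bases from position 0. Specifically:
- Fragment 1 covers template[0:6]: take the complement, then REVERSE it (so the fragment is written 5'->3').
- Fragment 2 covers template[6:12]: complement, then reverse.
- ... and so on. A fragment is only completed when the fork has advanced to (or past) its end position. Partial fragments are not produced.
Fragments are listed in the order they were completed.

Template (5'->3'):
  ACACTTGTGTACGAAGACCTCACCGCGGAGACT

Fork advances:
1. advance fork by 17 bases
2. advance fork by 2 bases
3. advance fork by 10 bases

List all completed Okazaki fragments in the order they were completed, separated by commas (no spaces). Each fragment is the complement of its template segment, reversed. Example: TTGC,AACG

Answer: AAGTGT,GTACAC,GTCTTC,GGTGAG

Derivation:
Step 1: advance 17 -> fork_pos = 0 + 17 = 17. Reached multiple(s) of 6: 6, 12 -> fragments 1-2 completed (2 total).
Step 2: advance 2 -> fork_pos = 17 + 2 = 19. Reached multiple(s) of 6: 18 -> fragment 3 completed (3 total).
Step 3: advance 10 -> fork_pos = 19 + 10 = 29. Reached multiple(s) of 6: 24 -> fragment 4 completed (4 total).
Final fork_pos = 29, so 4 fragment(s) are complete. Build each: template segment -> complement -> reverse.
Fragment 1: template[0:6] = ACACTT -> complement TGTGAA -> reversed AAGTGT
Fragment 2: template[6:12] = GTGTAC -> complement CACATG -> reversed GTACAC
Fragment 3: template[12:18] = GAAGAC -> complement CTTCTG -> reversed GTCTTC
Fragment 4: template[18:24] = CTCACC -> complement GAGTGG -> reversed GGTGAG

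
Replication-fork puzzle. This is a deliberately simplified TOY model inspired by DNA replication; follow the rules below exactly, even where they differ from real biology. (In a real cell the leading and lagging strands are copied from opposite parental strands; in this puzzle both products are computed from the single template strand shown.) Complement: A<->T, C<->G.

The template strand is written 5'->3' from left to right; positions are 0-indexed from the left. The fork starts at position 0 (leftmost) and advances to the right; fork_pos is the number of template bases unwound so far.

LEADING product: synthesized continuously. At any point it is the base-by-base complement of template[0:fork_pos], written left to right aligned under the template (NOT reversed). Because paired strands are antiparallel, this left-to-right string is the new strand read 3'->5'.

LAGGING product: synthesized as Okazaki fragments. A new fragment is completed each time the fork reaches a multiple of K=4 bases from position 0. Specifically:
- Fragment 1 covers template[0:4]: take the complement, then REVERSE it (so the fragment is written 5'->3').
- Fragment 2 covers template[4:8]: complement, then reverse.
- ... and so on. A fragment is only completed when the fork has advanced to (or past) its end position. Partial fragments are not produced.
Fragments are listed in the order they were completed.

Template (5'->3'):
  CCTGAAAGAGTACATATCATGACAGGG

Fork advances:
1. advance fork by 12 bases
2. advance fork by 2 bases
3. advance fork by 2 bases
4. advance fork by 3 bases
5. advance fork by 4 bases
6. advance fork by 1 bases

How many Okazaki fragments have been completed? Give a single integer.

Answer: 6

Derivation:
Step 1: advance 12 -> fork_pos = 0 + 12 = 12. Reached multiple(s) of 4: 4, 8, 12 -> fragments 1-3 completed (3 total).
Step 2: advance 2 -> fork_pos = 12 + 2 = 14. Next multiple of 4 is 16 (not reached); still 3 fragment(s).
Step 3: advance 2 -> fork_pos = 14 + 2 = 16. Reached multiple(s) of 4: 16 -> fragment 4 completed (4 total).
Step 4: advance 3 -> fork_pos = 16 + 3 = 19. Next multiple of 4 is 20 (not reached); still 4 fragment(s).
Step 5: advance 4 -> fork_pos = 19 + 4 = 23. Reached multiple(s) of 4: 20 -> fragment 5 completed (5 total).
Step 6: advance 1 -> fork_pos = 23 + 1 = 24. Reached multiple(s) of 4: 24 -> fragment 6 completed (6 total).
Check: final fork_pos = 24; the multiples of 4 that are <= 24 are 4..24 -> 24 // 4 = 6 completed fragment(s).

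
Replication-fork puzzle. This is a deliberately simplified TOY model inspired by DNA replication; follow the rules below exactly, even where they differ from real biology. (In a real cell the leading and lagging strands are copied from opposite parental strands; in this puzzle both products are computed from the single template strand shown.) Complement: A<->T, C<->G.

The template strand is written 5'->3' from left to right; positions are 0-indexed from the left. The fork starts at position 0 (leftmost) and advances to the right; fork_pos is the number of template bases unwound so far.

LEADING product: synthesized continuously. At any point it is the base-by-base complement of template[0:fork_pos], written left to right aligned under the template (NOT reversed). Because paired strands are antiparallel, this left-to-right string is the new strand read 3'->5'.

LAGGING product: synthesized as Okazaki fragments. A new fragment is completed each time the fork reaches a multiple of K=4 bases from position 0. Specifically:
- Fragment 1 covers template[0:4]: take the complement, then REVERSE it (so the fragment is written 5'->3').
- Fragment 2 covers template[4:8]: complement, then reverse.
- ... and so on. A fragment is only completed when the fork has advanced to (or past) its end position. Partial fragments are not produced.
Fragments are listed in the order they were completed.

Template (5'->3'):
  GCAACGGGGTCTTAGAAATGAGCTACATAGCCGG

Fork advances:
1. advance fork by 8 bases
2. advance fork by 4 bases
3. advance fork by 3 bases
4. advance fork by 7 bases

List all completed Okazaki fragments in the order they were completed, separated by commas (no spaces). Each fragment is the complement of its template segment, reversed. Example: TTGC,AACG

Answer: TTGC,CCCG,AGAC,TCTA,CATT

Derivation:
Step 1: advance 8 -> fork_pos = 0 + 8 = 8. Reached multiple(s) of 4: 4, 8 -> fragments 1-2 completed (2 total).
Step 2: advance 4 -> fork_pos = 8 + 4 = 12. Reached multiple(s) of 4: 12 -> fragment 3 completed (3 total).
Step 3: advance 3 -> fork_pos = 12 + 3 = 15. Next multiple of 4 is 16 (not reached); still 3 fragment(s).
Step 4: advance 7 -> fork_pos = 15 + 7 = 22. Reached multiple(s) of 4: 16, 20 -> fragments 4-5 completed (5 total).
Final fork_pos = 22, so 5 fragment(s) are complete. Build each: template segment -> complement -> reverse.
Fragment 1: template[0:4] = GCAA -> complement CGTT -> reversed TTGC
Fragment 2: template[4:8] = CGGG -> complement GCCC -> reversed CCCG
Fragment 3: template[8:12] = GTCT -> complement CAGA -> reversed AGAC
Fragment 4: template[12:16] = TAGA -> complement ATCT -> reversed TCTA
Fragment 5: template[16:20] = AATG -> complement TTAC -> reversed CATT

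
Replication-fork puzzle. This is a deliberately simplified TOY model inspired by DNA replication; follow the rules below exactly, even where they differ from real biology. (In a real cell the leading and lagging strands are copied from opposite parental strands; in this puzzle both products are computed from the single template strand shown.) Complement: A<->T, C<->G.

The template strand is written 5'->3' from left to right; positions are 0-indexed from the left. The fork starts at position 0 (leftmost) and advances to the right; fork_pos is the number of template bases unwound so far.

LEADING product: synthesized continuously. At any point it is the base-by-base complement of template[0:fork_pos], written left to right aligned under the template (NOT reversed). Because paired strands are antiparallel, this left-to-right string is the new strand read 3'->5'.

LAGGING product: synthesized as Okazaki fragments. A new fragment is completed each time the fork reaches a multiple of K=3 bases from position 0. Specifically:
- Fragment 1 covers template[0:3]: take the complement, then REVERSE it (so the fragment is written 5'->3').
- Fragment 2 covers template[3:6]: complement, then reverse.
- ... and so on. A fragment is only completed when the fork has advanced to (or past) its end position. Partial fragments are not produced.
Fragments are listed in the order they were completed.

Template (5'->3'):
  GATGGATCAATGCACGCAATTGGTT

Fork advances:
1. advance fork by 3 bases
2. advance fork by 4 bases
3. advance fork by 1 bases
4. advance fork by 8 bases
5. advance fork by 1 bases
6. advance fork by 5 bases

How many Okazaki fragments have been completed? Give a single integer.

Answer: 7

Derivation:
Step 1: advance 3 -> fork_pos = 0 + 3 = 3. Reached multiple(s) of 3: 3 -> fragment 1 completed (1 total).
Step 2: advance 4 -> fork_pos = 3 + 4 = 7. Reached multiple(s) of 3: 6 -> fragment 2 completed (2 total).
Step 3: advance 1 -> fork_pos = 7 + 1 = 8. Next multiple of 3 is 9 (not reached); still 2 fragment(s).
Step 4: advance 8 -> fork_pos = 8 + 8 = 16. Reached multiple(s) of 3: 9, 12, 15 -> fragments 3-5 completed (5 total).
Step 5: advance 1 -> fork_pos = 16 + 1 = 17. Next multiple of 3 is 18 (not reached); still 5 fragment(s).
Step 6: advance 5 -> fork_pos = 17 + 5 = 22. Reached multiple(s) of 3: 18, 21 -> fragments 6-7 completed (7 total).
Check: final fork_pos = 22; the multiples of 3 that are <= 22 are 3..21 -> 22 // 3 = 7 completed fragment(s).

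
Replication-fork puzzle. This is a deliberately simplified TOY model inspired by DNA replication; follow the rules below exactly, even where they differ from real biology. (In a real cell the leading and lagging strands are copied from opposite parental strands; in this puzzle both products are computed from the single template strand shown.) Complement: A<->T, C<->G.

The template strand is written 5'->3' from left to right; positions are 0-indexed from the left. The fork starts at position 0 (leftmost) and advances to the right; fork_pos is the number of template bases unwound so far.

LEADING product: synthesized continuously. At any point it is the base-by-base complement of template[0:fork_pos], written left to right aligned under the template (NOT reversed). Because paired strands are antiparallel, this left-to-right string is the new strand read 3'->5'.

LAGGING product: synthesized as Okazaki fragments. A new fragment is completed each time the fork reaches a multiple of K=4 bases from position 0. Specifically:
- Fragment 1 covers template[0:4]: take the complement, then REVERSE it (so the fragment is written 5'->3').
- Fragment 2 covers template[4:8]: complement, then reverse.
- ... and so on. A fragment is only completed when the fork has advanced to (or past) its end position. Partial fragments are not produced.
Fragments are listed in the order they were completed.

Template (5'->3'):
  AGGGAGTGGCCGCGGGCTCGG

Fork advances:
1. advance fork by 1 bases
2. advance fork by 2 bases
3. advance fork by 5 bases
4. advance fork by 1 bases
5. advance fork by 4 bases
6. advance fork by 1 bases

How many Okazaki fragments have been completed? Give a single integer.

Step 1: advance 1 -> fork_pos = 0 + 1 = 1. Next multiple of 4 is 4 (not reached); still 0 fragment(s).
Step 2: advance 2 -> fork_pos = 1 + 2 = 3. Next multiple of 4 is 4 (not reached); still 0 fragment(s).
Step 3: advance 5 -> fork_pos = 3 + 5 = 8. Reached multiple(s) of 4: 4, 8 -> fragments 1-2 completed (2 total).
Step 4: advance 1 -> fork_pos = 8 + 1 = 9. Next multiple of 4 is 12 (not reached); still 2 fragment(s).
Step 5: advance 4 -> fork_pos = 9 + 4 = 13. Reached multiple(s) of 4: 12 -> fragment 3 completed (3 total).
Step 6: advance 1 -> fork_pos = 13 + 1 = 14. Next multiple of 4 is 16 (not reached); still 3 fragment(s).
Check: final fork_pos = 14; the multiples of 4 that are <= 14 are 4..12 -> 14 // 4 = 3 completed fragment(s).

Answer: 3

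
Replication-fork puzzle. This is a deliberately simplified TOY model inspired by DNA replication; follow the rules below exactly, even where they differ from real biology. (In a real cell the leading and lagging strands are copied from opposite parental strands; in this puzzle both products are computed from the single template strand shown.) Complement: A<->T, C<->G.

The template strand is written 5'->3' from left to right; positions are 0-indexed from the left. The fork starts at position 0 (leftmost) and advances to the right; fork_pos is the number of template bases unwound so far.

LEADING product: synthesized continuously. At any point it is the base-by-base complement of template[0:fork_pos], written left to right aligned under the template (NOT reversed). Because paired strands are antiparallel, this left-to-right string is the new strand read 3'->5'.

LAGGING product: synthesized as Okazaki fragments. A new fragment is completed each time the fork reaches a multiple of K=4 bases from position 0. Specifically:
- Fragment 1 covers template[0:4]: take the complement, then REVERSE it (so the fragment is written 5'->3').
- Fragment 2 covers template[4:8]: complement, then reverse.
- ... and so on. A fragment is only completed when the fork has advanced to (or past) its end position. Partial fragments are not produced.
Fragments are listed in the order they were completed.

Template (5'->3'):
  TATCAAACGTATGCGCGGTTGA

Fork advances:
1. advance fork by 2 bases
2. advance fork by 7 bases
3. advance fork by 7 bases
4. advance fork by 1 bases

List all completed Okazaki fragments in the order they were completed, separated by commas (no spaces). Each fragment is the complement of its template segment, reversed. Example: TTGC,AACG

Answer: GATA,GTTT,ATAC,GCGC

Derivation:
Step 1: advance 2 -> fork_pos = 0 + 2 = 2. Next multiple of 4 is 4 (not reached); still 0 fragment(s).
Step 2: advance 7 -> fork_pos = 2 + 7 = 9. Reached multiple(s) of 4: 4, 8 -> fragments 1-2 completed (2 total).
Step 3: advance 7 -> fork_pos = 9 + 7 = 16. Reached multiple(s) of 4: 12, 16 -> fragments 3-4 completed (4 total).
Step 4: advance 1 -> fork_pos = 16 + 1 = 17. Next multiple of 4 is 20 (not reached); still 4 fragment(s).
Final fork_pos = 17, so 4 fragment(s) are complete. Build each: template segment -> complement -> reverse.
Fragment 1: template[0:4] = TATC -> complement ATAG -> reversed GATA
Fragment 2: template[4:8] = AAAC -> complement TTTG -> reversed GTTT
Fragment 3: template[8:12] = GTAT -> complement CATA -> reversed ATAC
Fragment 4: template[12:16] = GCGC -> complement CGCG -> reversed GCGC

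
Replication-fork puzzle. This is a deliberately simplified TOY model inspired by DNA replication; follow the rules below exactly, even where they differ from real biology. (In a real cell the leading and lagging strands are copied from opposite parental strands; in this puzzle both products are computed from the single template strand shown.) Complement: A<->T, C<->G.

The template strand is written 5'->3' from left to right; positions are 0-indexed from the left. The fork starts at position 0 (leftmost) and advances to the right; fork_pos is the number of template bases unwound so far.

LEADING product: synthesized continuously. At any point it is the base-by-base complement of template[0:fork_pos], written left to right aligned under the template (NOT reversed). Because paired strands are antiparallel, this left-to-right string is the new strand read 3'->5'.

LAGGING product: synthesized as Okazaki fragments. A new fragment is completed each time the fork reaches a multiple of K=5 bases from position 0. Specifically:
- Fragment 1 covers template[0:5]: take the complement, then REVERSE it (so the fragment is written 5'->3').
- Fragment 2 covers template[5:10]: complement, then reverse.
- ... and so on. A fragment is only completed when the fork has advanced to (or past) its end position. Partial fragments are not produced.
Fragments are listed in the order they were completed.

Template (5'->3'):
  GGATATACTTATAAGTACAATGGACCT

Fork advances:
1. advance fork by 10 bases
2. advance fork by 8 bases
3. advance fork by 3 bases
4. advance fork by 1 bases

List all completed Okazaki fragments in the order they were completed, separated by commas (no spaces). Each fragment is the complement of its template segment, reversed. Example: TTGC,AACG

Answer: TATCC,AAGTA,CTTAT,TTGTA

Derivation:
Step 1: advance 10 -> fork_pos = 0 + 10 = 10. Reached multiple(s) of 5: 5, 10 -> fragments 1-2 completed (2 total).
Step 2: advance 8 -> fork_pos = 10 + 8 = 18. Reached multiple(s) of 5: 15 -> fragment 3 completed (3 total).
Step 3: advance 3 -> fork_pos = 18 + 3 = 21. Reached multiple(s) of 5: 20 -> fragment 4 completed (4 total).
Step 4: advance 1 -> fork_pos = 21 + 1 = 22. Next multiple of 5 is 25 (not reached); still 4 fragment(s).
Final fork_pos = 22, so 4 fragment(s) are complete. Build each: template segment -> complement -> reverse.
Fragment 1: template[0:5] = GGATA -> complement CCTAT -> reversed TATCC
Fragment 2: template[5:10] = TACTT -> complement ATGAA -> reversed AAGTA
Fragment 3: template[10:15] = ATAAG -> complement TATTC -> reversed CTTAT
Fragment 4: template[15:20] = TACAA -> complement ATGTT -> reversed TTGTA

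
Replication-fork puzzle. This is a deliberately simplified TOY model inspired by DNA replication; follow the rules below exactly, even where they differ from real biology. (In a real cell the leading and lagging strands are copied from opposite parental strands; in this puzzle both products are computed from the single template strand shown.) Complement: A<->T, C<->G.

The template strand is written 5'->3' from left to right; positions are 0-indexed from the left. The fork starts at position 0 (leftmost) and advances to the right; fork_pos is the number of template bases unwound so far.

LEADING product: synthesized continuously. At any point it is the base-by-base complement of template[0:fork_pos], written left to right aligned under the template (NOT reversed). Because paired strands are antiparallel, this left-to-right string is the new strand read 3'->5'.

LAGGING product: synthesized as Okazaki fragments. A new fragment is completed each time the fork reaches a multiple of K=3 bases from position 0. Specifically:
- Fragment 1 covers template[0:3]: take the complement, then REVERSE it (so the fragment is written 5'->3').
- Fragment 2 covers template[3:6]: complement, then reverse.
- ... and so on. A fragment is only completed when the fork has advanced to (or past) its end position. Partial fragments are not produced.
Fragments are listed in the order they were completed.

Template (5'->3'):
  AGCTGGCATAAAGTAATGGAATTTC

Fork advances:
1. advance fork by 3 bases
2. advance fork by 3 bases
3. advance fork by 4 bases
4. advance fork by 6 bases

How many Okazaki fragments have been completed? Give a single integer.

Step 1: advance 3 -> fork_pos = 0 + 3 = 3. Reached multiple(s) of 3: 3 -> fragment 1 completed (1 total).
Step 2: advance 3 -> fork_pos = 3 + 3 = 6. Reached multiple(s) of 3: 6 -> fragment 2 completed (2 total).
Step 3: advance 4 -> fork_pos = 6 + 4 = 10. Reached multiple(s) of 3: 9 -> fragment 3 completed (3 total).
Step 4: advance 6 -> fork_pos = 10 + 6 = 16. Reached multiple(s) of 3: 12, 15 -> fragments 4-5 completed (5 total).
Check: final fork_pos = 16; the multiples of 3 that are <= 16 are 3..15 -> 16 // 3 = 5 completed fragment(s).

Answer: 5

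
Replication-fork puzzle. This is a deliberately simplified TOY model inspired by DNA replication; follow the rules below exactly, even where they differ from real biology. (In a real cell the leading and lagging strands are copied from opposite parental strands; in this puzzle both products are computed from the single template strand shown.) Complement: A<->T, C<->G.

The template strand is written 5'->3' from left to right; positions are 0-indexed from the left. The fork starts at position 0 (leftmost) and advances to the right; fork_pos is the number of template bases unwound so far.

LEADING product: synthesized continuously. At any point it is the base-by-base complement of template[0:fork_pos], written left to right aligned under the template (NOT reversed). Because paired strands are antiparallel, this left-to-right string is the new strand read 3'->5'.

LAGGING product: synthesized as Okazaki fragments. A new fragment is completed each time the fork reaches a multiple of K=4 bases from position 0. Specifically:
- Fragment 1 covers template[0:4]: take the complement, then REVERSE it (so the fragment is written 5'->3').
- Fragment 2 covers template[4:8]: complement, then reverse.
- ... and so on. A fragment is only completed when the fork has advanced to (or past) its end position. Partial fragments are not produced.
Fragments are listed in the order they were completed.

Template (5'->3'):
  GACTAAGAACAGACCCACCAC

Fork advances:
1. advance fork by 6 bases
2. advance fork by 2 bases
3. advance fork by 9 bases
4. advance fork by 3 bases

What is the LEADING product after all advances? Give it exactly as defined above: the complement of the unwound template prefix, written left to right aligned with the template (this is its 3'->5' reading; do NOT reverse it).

Answer: CTGATTCTTGTCTGGGTGGT

Derivation:
Step 1: advance 6 -> fork_pos = 0 + 6 = 6.
Step 2: advance 2 -> fork_pos = 6 + 2 = 8.
Step 3: advance 9 -> fork_pos = 8 + 9 = 17.
Step 4: advance 3 -> fork_pos = 17 + 3 = 20.
Unwound prefix: template[0:20] = GACTAAGAACAGACCCACCA
Complement it base by base (A<->T, C<->G), keeping left-to-right order:
  [0:5] GACTA -> CTGAT
  [5:10] AGAAC -> TCTTG
  [10:15] AGACC -> TCTGG
  [15:20] CACCA -> GTGGT
Concatenate: CTGATTCTTGTCTGGGTGGT (length 20; written aligned with the template, i.e. 3'->5').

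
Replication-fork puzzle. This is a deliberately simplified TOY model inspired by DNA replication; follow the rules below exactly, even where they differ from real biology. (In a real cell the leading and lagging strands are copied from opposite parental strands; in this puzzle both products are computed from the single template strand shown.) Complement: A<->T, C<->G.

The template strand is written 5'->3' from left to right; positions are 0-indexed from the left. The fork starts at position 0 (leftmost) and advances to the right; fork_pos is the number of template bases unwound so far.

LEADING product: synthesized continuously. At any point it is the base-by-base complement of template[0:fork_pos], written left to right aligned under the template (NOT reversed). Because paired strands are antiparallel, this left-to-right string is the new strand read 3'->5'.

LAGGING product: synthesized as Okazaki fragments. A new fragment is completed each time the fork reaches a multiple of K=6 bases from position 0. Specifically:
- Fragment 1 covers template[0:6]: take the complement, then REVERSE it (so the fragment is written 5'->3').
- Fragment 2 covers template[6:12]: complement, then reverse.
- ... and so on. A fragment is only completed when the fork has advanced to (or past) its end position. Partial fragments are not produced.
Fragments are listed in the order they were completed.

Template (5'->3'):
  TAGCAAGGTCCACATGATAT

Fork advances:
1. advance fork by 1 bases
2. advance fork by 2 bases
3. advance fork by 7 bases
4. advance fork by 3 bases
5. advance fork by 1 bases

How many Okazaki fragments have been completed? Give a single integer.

Answer: 2

Derivation:
Step 1: advance 1 -> fork_pos = 0 + 1 = 1. Next multiple of 6 is 6 (not reached); still 0 fragment(s).
Step 2: advance 2 -> fork_pos = 1 + 2 = 3. Next multiple of 6 is 6 (not reached); still 0 fragment(s).
Step 3: advance 7 -> fork_pos = 3 + 7 = 10. Reached multiple(s) of 6: 6 -> fragment 1 completed (1 total).
Step 4: advance 3 -> fork_pos = 10 + 3 = 13. Reached multiple(s) of 6: 12 -> fragment 2 completed (2 total).
Step 5: advance 1 -> fork_pos = 13 + 1 = 14. Next multiple of 6 is 18 (not reached); still 2 fragment(s).
Check: final fork_pos = 14; the multiples of 6 that are <= 14 are 6..12 -> 14 // 6 = 2 completed fragment(s).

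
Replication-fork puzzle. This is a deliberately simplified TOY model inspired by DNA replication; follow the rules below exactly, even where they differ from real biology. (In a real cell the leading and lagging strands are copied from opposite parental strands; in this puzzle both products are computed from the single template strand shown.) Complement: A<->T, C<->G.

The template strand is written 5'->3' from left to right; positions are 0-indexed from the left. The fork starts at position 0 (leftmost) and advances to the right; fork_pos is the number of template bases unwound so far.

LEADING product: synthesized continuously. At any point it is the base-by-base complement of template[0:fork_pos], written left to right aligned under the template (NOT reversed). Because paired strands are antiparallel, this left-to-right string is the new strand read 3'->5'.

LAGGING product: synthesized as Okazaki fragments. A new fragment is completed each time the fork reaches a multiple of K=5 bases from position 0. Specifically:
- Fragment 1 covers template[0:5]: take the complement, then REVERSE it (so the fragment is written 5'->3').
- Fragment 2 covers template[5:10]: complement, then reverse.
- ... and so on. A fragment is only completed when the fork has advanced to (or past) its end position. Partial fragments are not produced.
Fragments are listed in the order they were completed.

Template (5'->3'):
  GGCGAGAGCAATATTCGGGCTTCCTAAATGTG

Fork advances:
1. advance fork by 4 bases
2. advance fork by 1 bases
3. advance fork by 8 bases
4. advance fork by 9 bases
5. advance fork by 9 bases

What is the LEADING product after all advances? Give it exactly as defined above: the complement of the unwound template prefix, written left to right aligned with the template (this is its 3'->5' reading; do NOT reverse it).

Answer: CCGCTCTCGTTATAAGCCCGAAGGATTTACA

Derivation:
Step 1: advance 4 -> fork_pos = 0 + 4 = 4.
Step 2: advance 1 -> fork_pos = 4 + 1 = 5.
Step 3: advance 8 -> fork_pos = 5 + 8 = 13.
Step 4: advance 9 -> fork_pos = 13 + 9 = 22.
Step 5: advance 9 -> fork_pos = 22 + 9 = 31.
Unwound prefix: template[0:31] = GGCGAGAGCAATATTCGGGCTTCCTAAATGT
Complement it base by base (A<->T, C<->G), keeping left-to-right order:
  [0:5] GGCGA -> CCGCT
  [5:10] GAGCA -> CTCGT
  [10:15] ATATT -> TATAA
  [15:20] CGGGC -> GCCCG
  [20:25] TTCCT -> AAGGA
  [25:30] AAATG -> TTTAC
  [30:31] T -> A
Concatenate: CCGCTCTCGTTATAAGCCCGAAGGATTTACA (length 31; written aligned with the template, i.e. 3'->5').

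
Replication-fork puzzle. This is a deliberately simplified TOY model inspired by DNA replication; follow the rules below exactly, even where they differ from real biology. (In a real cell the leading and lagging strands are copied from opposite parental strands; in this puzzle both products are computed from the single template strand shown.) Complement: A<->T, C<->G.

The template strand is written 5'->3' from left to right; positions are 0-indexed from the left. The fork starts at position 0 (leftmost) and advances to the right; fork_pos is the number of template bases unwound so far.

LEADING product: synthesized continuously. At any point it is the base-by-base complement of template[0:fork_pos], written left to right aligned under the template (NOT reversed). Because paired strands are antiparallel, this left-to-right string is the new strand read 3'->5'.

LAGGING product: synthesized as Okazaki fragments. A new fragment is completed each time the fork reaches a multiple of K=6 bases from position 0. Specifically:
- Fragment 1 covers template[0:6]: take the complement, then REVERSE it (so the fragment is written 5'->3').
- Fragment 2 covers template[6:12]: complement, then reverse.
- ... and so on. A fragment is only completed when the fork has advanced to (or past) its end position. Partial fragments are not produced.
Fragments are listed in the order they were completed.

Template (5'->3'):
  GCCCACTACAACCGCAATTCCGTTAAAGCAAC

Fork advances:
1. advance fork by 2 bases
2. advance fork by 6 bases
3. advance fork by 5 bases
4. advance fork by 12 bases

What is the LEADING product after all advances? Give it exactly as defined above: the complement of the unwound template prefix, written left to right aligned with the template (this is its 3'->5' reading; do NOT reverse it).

Step 1: advance 2 -> fork_pos = 0 + 2 = 2.
Step 2: advance 6 -> fork_pos = 2 + 6 = 8.
Step 3: advance 5 -> fork_pos = 8 + 5 = 13.
Step 4: advance 12 -> fork_pos = 13 + 12 = 25.
Unwound prefix: template[0:25] = GCCCACTACAACCGCAATTCCGTTA
Complement it base by base (A<->T, C<->G), keeping left-to-right order:
  [0:5] GCCCA -> CGGGT
  [5:10] CTACA -> GATGT
  [10:15] ACCGC -> TGGCG
  [15:20] AATTC -> TTAAG
  [20:25] CGTTA -> GCAAT
Concatenate: CGGGTGATGTTGGCGTTAAGGCAAT (length 25; written aligned with the template, i.e. 3'->5').

Answer: CGGGTGATGTTGGCGTTAAGGCAAT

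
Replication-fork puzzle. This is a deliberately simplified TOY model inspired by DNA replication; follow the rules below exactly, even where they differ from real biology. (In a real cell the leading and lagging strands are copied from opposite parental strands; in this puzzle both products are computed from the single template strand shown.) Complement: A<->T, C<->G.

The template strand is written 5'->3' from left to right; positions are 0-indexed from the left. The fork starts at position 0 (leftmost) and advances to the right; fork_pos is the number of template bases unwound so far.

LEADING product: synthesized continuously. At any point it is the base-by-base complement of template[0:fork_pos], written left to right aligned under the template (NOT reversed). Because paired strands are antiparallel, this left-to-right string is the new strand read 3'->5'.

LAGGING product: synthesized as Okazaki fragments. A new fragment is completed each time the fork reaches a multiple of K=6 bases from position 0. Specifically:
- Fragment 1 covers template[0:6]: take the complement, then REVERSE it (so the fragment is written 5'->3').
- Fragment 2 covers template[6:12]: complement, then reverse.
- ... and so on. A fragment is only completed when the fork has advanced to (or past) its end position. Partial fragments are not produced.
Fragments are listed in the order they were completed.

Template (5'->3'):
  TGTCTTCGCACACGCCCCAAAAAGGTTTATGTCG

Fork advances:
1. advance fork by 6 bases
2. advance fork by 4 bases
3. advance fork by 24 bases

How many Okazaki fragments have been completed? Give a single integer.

Answer: 5

Derivation:
Step 1: advance 6 -> fork_pos = 0 + 6 = 6. Reached multiple(s) of 6: 6 -> fragment 1 completed (1 total).
Step 2: advance 4 -> fork_pos = 6 + 4 = 10. Next multiple of 6 is 12 (not reached); still 1 fragment(s).
Step 3: advance 24 -> fork_pos = 10 + 24 = 34. Reached multiple(s) of 6: 12, 18, 24, 30 -> fragments 2-5 completed (5 total).
Check: final fork_pos = 34; the multiples of 6 that are <= 34 are 6..30 -> 34 // 6 = 5 completed fragment(s).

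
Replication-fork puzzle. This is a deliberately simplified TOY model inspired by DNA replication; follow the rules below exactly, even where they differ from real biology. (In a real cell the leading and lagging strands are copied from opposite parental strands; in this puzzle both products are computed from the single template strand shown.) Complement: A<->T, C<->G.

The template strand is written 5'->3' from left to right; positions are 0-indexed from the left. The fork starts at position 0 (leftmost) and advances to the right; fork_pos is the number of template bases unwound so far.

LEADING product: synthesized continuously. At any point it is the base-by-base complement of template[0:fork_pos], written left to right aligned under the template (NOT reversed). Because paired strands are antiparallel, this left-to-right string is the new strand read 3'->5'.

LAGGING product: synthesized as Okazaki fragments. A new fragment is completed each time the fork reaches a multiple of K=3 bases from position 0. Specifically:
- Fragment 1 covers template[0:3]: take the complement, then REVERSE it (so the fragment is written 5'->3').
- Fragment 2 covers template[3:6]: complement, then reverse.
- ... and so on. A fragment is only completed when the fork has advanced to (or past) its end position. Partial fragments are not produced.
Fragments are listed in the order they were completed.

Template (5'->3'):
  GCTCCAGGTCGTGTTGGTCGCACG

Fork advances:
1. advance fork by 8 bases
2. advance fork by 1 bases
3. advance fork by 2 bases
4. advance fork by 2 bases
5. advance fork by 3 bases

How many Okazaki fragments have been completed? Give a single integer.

Answer: 5

Derivation:
Step 1: advance 8 -> fork_pos = 0 + 8 = 8. Reached multiple(s) of 3: 3, 6 -> fragments 1-2 completed (2 total).
Step 2: advance 1 -> fork_pos = 8 + 1 = 9. Reached multiple(s) of 3: 9 -> fragment 3 completed (3 total).
Step 3: advance 2 -> fork_pos = 9 + 2 = 11. Next multiple of 3 is 12 (not reached); still 3 fragment(s).
Step 4: advance 2 -> fork_pos = 11 + 2 = 13. Reached multiple(s) of 3: 12 -> fragment 4 completed (4 total).
Step 5: advance 3 -> fork_pos = 13 + 3 = 16. Reached multiple(s) of 3: 15 -> fragment 5 completed (5 total).
Check: final fork_pos = 16; the multiples of 3 that are <= 16 are 3..15 -> 16 // 3 = 5 completed fragment(s).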